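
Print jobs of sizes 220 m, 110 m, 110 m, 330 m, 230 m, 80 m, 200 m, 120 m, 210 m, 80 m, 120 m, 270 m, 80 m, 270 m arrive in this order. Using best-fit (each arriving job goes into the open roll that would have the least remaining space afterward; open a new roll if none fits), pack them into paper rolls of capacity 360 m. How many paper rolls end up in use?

  220 → roll 1 (new)  [load 220/360]
  110 → roll 1  [load 330/360]
  110 → roll 2 (new)  [load 110/360]
  330 → roll 3 (new)  [load 330/360]
  230 → roll 2  [load 340/360]
  80 → roll 4 (new)  [load 80/360]
  200 → roll 4  [load 280/360]
  120 → roll 5 (new)  [load 120/360]
  210 → roll 5  [load 330/360]
  80 → roll 4  [load 360/360]
  120 → roll 6 (new)  [load 120/360]
  270 → roll 7 (new)  [load 270/360]
  80 → roll 7  [load 350/360]
  270 → roll 8 (new)  [load 270/360]
8 paper rolls opened.

8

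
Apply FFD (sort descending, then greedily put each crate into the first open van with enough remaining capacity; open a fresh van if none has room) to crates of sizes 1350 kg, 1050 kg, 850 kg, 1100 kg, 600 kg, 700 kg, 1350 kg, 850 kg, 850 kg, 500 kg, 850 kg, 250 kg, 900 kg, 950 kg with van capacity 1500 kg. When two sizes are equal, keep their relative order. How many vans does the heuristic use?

Sorted descending: 1350, 1350, 1100, 1050, 950, 900, 850, 850, 850, 850, 700, 600, 500, 250.
  1350 → van 1 (new)  [load 1350/1500]
  1350 → van 2 (new)  [load 1350/1500]
  1100 → van 3 (new)  [load 1100/1500]
  1050 → van 4 (new)  [load 1050/1500]
  950 → van 5 (new)  [load 950/1500]
  900 → van 6 (new)  [load 900/1500]
  850 → van 7 (new)  [load 850/1500]
  850 → van 8 (new)  [load 850/1500]
  850 → van 9 (new)  [load 850/1500]
  850 → van 10 (new)  [load 850/1500]
  700 → van 11 (new)  [load 700/1500]
  600 → van 6  [load 1500/1500]
  500 → van 5  [load 1450/1500]
  250 → van 3  [load 1350/1500]
11 vans opened.

11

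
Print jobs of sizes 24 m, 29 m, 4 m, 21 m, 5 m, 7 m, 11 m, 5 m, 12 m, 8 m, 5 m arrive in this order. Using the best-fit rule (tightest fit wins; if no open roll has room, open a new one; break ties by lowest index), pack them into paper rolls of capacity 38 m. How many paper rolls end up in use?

  24 → roll 1 (new)  [load 24/38]
  29 → roll 2 (new)  [load 29/38]
  4 → roll 2  [load 33/38]
  21 → roll 3 (new)  [load 21/38]
  5 → roll 2  [load 38/38]
  7 → roll 1  [load 31/38]
  11 → roll 3  [load 32/38]
  5 → roll 3  [load 37/38]
  12 → roll 4 (new)  [load 12/38]
  8 → roll 4  [load 20/38]
  5 → roll 1  [load 36/38]
4 paper rolls opened.

4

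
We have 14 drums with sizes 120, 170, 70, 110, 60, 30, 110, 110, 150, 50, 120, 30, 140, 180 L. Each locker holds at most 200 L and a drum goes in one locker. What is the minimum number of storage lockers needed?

Total = 180 + 170 + 150 + 140 + 120 + 120 + 110 + 110 + 110 + 70 + 60 + 50 + 30 + 30 = 1450 L.
Lower bound: ⌈1450/200⌉ = 8 storage lockers.
Also, 9 drums each exceed 100 L, and no two of those can share a locker, so at least 9 storage lockers are needed.
A packing using 9 storage lockers:
  locker 1: 180 = 180
  locker 2: 170 + 30 = 200
  locker 3: 150 + 50 = 200
  locker 4: 140 + 60 = 200
  locker 5: 120 + 70 = 190
  locker 6: 120 + 30 = 150
  locker 7: 110 = 110
  locker 8: 110 = 110
  locker 9: 110 = 110
This matches the lower bound, so 9 is optimal.

9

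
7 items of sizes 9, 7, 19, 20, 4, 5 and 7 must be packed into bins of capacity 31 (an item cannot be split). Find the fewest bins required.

3

Total = 20 + 19 + 9 + 7 + 7 + 5 + 4 = 71.
Lower bound: ⌈71/31⌉ = 3 bins.
A packing using 3 bins:
  bin 1: 20 + 9 = 29
  bin 2: 19 + 7 + 5 = 31
  bin 3: 7 + 4 = 11
This matches the lower bound, so 3 is optimal.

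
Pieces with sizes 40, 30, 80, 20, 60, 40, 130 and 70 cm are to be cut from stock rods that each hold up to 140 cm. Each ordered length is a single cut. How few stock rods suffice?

Total = 130 + 80 + 70 + 60 + 40 + 40 + 30 + 20 = 470 cm.
Lower bound: ⌈470/140⌉ = 4 stock rods.
A packing using 4 stock rods:
  stock rod 1: 130 = 130
  stock rod 2: 80 + 60 = 140
  stock rod 3: 70 + 40 + 30 = 140
  stock rod 4: 40 + 20 = 60
This matches the lower bound, so 4 is optimal.

4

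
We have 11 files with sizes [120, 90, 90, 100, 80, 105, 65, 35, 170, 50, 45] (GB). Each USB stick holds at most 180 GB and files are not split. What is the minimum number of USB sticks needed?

Total = 170 + 120 + 105 + 100 + 90 + 90 + 80 + 65 + 50 + 45 + 35 = 950 GB.
Lower bound: ⌈950/180⌉ = 6 USB sticks.
A packing using 6 USB sticks:
  USB stick 1: 170 = 170
  USB stick 2: 120 + 50 = 170
  USB stick 3: 105 + 65 = 170
  USB stick 4: 100 + 80 = 180
  USB stick 5: 90 + 90 = 180
  USB stick 6: 45 + 35 = 80
This matches the lower bound, so 6 is optimal.

6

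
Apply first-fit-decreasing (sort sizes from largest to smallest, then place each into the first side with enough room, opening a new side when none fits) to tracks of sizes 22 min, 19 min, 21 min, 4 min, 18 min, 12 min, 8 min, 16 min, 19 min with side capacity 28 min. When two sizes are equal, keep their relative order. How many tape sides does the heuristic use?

Sorted descending: 22, 21, 19, 19, 18, 16, 12, 8, 4.
  22 → side 1 (new)  [load 22/28]
  21 → side 2 (new)  [load 21/28]
  19 → side 3 (new)  [load 19/28]
  19 → side 4 (new)  [load 19/28]
  18 → side 5 (new)  [load 18/28]
  16 → side 6 (new)  [load 16/28]
  12 → side 6  [load 28/28]
  8 → side 3  [load 27/28]
  4 → side 1  [load 26/28]
6 tape sides opened.

6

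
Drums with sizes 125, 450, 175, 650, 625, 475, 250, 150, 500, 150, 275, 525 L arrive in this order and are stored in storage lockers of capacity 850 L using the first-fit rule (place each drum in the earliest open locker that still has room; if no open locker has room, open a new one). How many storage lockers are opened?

  125 → locker 1 (new)  [load 125/850]
  450 → locker 1  [load 575/850]
  175 → locker 1  [load 750/850]
  650 → locker 2 (new)  [load 650/850]
  625 → locker 3 (new)  [load 625/850]
  475 → locker 4 (new)  [load 475/850]
  250 → locker 4  [load 725/850]
  150 → locker 2  [load 800/850]
  500 → locker 5 (new)  [load 500/850]
  150 → locker 3  [load 775/850]
  275 → locker 5  [load 775/850]
  525 → locker 6 (new)  [load 525/850]
6 storage lockers opened.

6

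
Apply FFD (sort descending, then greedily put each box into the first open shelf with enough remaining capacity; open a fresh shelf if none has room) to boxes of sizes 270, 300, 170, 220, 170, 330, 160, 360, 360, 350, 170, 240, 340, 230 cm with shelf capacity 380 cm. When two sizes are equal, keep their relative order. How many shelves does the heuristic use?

Sorted descending: 360, 360, 350, 340, 330, 300, 270, 240, 230, 220, 170, 170, 170, 160.
  360 → shelf 1 (new)  [load 360/380]
  360 → shelf 2 (new)  [load 360/380]
  350 → shelf 3 (new)  [load 350/380]
  340 → shelf 4 (new)  [load 340/380]
  330 → shelf 5 (new)  [load 330/380]
  300 → shelf 6 (new)  [load 300/380]
  270 → shelf 7 (new)  [load 270/380]
  240 → shelf 8 (new)  [load 240/380]
  230 → shelf 9 (new)  [load 230/380]
  220 → shelf 10 (new)  [load 220/380]
  170 → shelf 11 (new)  [load 170/380]
  170 → shelf 11  [load 340/380]
  170 → shelf 12 (new)  [load 170/380]
  160 → shelf 10  [load 380/380]
12 shelves opened.

12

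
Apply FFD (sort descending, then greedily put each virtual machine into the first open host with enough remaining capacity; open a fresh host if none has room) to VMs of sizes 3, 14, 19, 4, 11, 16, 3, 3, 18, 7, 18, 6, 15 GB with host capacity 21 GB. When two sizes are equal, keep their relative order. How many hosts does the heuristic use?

Sorted descending: 19, 18, 18, 16, 15, 14, 11, 7, 6, 4, 3, 3, 3.
  19 → host 1 (new)  [load 19/21]
  18 → host 2 (new)  [load 18/21]
  18 → host 3 (new)  [load 18/21]
  16 → host 4 (new)  [load 16/21]
  15 → host 5 (new)  [load 15/21]
  14 → host 6 (new)  [load 14/21]
  11 → host 7 (new)  [load 11/21]
  7 → host 6  [load 21/21]
  6 → host 5  [load 21/21]
  4 → host 4  [load 20/21]
  3 → host 2  [load 21/21]
  3 → host 3  [load 21/21]
  3 → host 7  [load 14/21]
7 hosts opened.

7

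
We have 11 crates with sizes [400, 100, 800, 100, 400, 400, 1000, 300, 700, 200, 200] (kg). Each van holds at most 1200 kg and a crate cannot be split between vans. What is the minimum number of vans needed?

Total = 1000 + 800 + 700 + 400 + 400 + 400 + 300 + 200 + 200 + 100 + 100 = 4600 kg.
Lower bound: ⌈4600/1200⌉ = 4 vans.
A packing using 4 vans:
  van 1: 1000 + 200 = 1200
  van 2: 800 + 400 = 1200
  van 3: 700 + 400 + 100 = 1200
  van 4: 400 + 300 + 200 + 100 = 1000
This matches the lower bound, so 4 is optimal.

4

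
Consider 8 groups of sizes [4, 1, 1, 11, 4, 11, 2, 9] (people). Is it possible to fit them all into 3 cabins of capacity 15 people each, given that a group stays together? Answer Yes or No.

A valid assignment using 3 cabins:
  cabin 1: 11 + 4 = 15
  cabin 2: 11 + 4 = 15
  cabin 3: 9 + 2 + 1 + 1 = 13
Every load is within 15 people, so 3 cabins suffice.

Yes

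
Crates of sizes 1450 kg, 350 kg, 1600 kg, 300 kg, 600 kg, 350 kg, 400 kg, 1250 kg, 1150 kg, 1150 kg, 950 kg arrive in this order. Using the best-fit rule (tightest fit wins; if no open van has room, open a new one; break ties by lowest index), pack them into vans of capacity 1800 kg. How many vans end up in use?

7

  1450 → van 1 (new)  [load 1450/1800]
  350 → van 1  [load 1800/1800]
  1600 → van 2 (new)  [load 1600/1800]
  300 → van 3 (new)  [load 300/1800]
  600 → van 3  [load 900/1800]
  350 → van 3  [load 1250/1800]
  400 → van 3  [load 1650/1800]
  1250 → van 4 (new)  [load 1250/1800]
  1150 → van 5 (new)  [load 1150/1800]
  1150 → van 6 (new)  [load 1150/1800]
  950 → van 7 (new)  [load 950/1800]
7 vans opened.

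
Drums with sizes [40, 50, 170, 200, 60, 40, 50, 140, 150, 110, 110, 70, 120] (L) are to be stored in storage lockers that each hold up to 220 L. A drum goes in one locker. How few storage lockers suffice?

Total = 200 + 170 + 150 + 140 + 120 + 110 + 110 + 70 + 60 + 50 + 50 + 40 + 40 = 1310 L.
Lower bound: ⌈1310/220⌉ = 6 storage lockers.
A packing using 7 storage lockers:
  locker 1: 200 = 200
  locker 2: 170 + 50 = 220
  locker 3: 150 + 70 = 220
  locker 4: 140 + 60 = 200
  locker 5: 120 + 50 + 40 = 210
  locker 6: 110 + 110 = 220
  locker 7: 40 = 40
No arrangement into 6 storage lockers stays within capacity, so 7 is optimal.

7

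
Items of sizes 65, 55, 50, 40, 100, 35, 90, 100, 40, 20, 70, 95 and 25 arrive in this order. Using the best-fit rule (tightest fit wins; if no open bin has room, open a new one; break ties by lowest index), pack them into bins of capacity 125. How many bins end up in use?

7

  65 → bin 1 (new)  [load 65/125]
  55 → bin 1  [load 120/125]
  50 → bin 2 (new)  [load 50/125]
  40 → bin 2  [load 90/125]
  100 → bin 3 (new)  [load 100/125]
  35 → bin 2  [load 125/125]
  90 → bin 4 (new)  [load 90/125]
  100 → bin 5 (new)  [load 100/125]
  40 → bin 6 (new)  [load 40/125]
  20 → bin 3  [load 120/125]
  70 → bin 6  [load 110/125]
  95 → bin 7 (new)  [load 95/125]
  25 → bin 5  [load 125/125]
7 bins opened.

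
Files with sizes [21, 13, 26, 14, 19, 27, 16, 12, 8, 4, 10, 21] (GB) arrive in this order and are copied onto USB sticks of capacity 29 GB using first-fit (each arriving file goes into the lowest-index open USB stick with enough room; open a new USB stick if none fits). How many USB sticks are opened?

8

  21 → USB stick 1 (new)  [load 21/29]
  13 → USB stick 2 (new)  [load 13/29]
  26 → USB stick 3 (new)  [load 26/29]
  14 → USB stick 2  [load 27/29]
  19 → USB stick 4 (new)  [load 19/29]
  27 → USB stick 5 (new)  [load 27/29]
  16 → USB stick 6 (new)  [load 16/29]
  12 → USB stick 6  [load 28/29]
  8 → USB stick 1  [load 29/29]
  4 → USB stick 4  [load 23/29]
  10 → USB stick 7 (new)  [load 10/29]
  21 → USB stick 8 (new)  [load 21/29]
8 USB sticks opened.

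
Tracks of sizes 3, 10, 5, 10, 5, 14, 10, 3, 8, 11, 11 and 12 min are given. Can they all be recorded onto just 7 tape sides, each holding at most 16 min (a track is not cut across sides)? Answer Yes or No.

No

Total = 102 min; ⌈102/16⌉ = 7.
The bound of 7 does not rule out 7, but exhaustive search shows no assignment into 7 tape sides of capacity 16 min exists — the minimum is 8.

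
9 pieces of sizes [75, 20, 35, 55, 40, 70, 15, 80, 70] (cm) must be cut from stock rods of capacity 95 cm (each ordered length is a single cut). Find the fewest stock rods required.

Total = 80 + 75 + 70 + 70 + 55 + 40 + 35 + 20 + 15 = 460 cm.
Lower bound: ⌈460/95⌉ = 5 stock rods.
A packing using 6 stock rods:
  stock rod 1: 80 + 15 = 95
  stock rod 2: 75 + 20 = 95
  stock rod 3: 70 = 70
  stock rod 4: 70 = 70
  stock rod 5: 55 + 40 = 95
  stock rod 6: 35 = 35
No arrangement into 5 stock rods stays within capacity, so 6 is optimal.

6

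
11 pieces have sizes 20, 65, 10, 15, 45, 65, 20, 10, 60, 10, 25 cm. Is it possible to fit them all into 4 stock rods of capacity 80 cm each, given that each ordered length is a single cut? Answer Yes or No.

Total = 345 cm; ⌈345/80⌉ = 5.
At least 5 stock rods are required, but only 4 are allowed.

No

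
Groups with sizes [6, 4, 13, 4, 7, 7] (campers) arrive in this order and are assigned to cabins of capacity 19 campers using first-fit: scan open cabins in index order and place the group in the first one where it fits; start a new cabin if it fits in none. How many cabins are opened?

  6 → cabin 1 (new)  [load 6/19]
  4 → cabin 1  [load 10/19]
  13 → cabin 2 (new)  [load 13/19]
  4 → cabin 1  [load 14/19]
  7 → cabin 3 (new)  [load 7/19]
  7 → cabin 3  [load 14/19]
3 cabins opened.

3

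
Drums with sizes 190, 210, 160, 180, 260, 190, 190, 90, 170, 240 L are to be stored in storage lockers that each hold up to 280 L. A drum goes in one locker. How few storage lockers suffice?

Total = 260 + 240 + 210 + 190 + 190 + 190 + 180 + 170 + 160 + 90 = 1880 L.
Lower bound: ⌈1880/280⌉ = 7 storage lockers.
Also, 9 drums each exceed 140 L, and no two of those can share a locker, so at least 9 storage lockers are needed.
A packing using 9 storage lockers:
  locker 1: 260 = 260
  locker 2: 240 = 240
  locker 3: 210 = 210
  locker 4: 190 + 90 = 280
  locker 5: 190 = 190
  locker 6: 190 = 190
  locker 7: 180 = 180
  locker 8: 170 = 170
  locker 9: 160 = 160
This matches the lower bound, so 9 is optimal.

9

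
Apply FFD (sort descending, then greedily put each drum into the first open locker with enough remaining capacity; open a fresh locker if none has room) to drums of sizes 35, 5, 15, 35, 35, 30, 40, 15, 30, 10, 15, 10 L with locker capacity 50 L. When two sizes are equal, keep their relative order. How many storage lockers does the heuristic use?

6

Sorted descending: 40, 35, 35, 35, 30, 30, 15, 15, 15, 10, 10, 5.
  40 → locker 1 (new)  [load 40/50]
  35 → locker 2 (new)  [load 35/50]
  35 → locker 3 (new)  [load 35/50]
  35 → locker 4 (new)  [load 35/50]
  30 → locker 5 (new)  [load 30/50]
  30 → locker 6 (new)  [load 30/50]
  15 → locker 2  [load 50/50]
  15 → locker 3  [load 50/50]
  15 → locker 4  [load 50/50]
  10 → locker 1  [load 50/50]
  10 → locker 5  [load 40/50]
  5 → locker 5  [load 45/50]
6 storage lockers opened.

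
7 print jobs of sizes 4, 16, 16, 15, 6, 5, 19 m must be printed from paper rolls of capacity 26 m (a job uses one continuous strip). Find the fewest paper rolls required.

4

Total = 19 + 16 + 16 + 15 + 6 + 5 + 4 = 81 m.
Lower bound: ⌈81/26⌉ = 4 paper rolls.
A packing using 4 paper rolls:
  roll 1: 19 + 6 = 25
  roll 2: 16 + 5 + 4 = 25
  roll 3: 16 = 16
  roll 4: 15 = 15
This matches the lower bound, so 4 is optimal.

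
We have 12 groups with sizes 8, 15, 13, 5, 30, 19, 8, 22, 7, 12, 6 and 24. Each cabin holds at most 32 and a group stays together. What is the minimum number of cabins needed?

Total = 30 + 24 + 22 + 19 + 15 + 13 + 12 + 8 + 8 + 7 + 6 + 5 = 169.
Lower bound: ⌈169/32⌉ = 6 cabins.
A packing using 6 cabins:
  cabin 1: 30 = 30
  cabin 2: 24 + 8 = 32
  cabin 3: 22 + 8 = 30
  cabin 4: 19 + 13 = 32
  cabin 5: 15 + 12 + 5 = 32
  cabin 6: 7 + 6 = 13
This matches the lower bound, so 6 is optimal.

6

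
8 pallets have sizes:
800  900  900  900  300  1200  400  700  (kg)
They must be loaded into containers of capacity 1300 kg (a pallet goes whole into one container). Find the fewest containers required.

6

Total = 1200 + 900 + 900 + 900 + 800 + 700 + 400 + 300 = 6100 kg.
Lower bound: ⌈6100/1300⌉ = 5 containers.
Also, 6 pallets each exceed 650 kg, and no two of those can share a container, so at least 6 containers are needed.
A packing using 6 containers:
  container 1: 1200 = 1200
  container 2: 900 + 400 = 1300
  container 3: 900 + 300 = 1200
  container 4: 900 = 900
  container 5: 800 = 800
  container 6: 700 = 700
This matches the lower bound, so 6 is optimal.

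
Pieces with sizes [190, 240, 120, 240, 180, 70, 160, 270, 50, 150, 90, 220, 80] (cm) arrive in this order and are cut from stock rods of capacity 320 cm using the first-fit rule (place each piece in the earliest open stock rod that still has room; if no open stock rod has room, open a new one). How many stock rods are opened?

7

  190 → stock rod 1 (new)  [load 190/320]
  240 → stock rod 2 (new)  [load 240/320]
  120 → stock rod 1  [load 310/320]
  240 → stock rod 3 (new)  [load 240/320]
  180 → stock rod 4 (new)  [load 180/320]
  70 → stock rod 2  [load 310/320]
  160 → stock rod 5 (new)  [load 160/320]
  270 → stock rod 6 (new)  [load 270/320]
  50 → stock rod 3  [load 290/320]
  150 → stock rod 5  [load 310/320]
  90 → stock rod 4  [load 270/320]
  220 → stock rod 7 (new)  [load 220/320]
  80 → stock rod 7  [load 300/320]
7 stock rods opened.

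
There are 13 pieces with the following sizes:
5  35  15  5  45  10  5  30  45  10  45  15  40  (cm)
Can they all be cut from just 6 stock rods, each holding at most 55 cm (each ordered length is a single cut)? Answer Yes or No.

Yes

A valid assignment using 6 stock rods:
  stock rod 1: 45 + 10 = 55
  stock rod 2: 45 + 10 = 55
  stock rod 3: 45 + 5 + 5 = 55
  stock rod 4: 40 + 15 = 55
  stock rod 5: 35 + 15 + 5 = 55
  stock rod 6: 30 = 30
Every load is within 55 cm, so 6 stock rods suffice.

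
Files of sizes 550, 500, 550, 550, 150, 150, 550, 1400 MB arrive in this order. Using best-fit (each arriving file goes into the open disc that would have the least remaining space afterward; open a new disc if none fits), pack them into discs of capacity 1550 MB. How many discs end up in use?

4

  550 → disc 1 (new)  [load 550/1550]
  500 → disc 1  [load 1050/1550]
  550 → disc 2 (new)  [load 550/1550]
  550 → disc 2  [load 1100/1550]
  150 → disc 2  [load 1250/1550]
  150 → disc 2  [load 1400/1550]
  550 → disc 3 (new)  [load 550/1550]
  1400 → disc 4 (new)  [load 1400/1550]
4 discs opened.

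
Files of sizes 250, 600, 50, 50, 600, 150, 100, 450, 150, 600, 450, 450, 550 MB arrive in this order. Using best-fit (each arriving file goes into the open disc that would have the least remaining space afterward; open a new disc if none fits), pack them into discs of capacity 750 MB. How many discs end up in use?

  250 → disc 1 (new)  [load 250/750]
  600 → disc 2 (new)  [load 600/750]
  50 → disc 2  [load 650/750]
  50 → disc 2  [load 700/750]
  600 → disc 3 (new)  [load 600/750]
  150 → disc 3  [load 750/750]
  100 → disc 1  [load 350/750]
  450 → disc 4 (new)  [load 450/750]
  150 → disc 4  [load 600/750]
  600 → disc 5 (new)  [load 600/750]
  450 → disc 6 (new)  [load 450/750]
  450 → disc 7 (new)  [load 450/750]
  550 → disc 8 (new)  [load 550/750]
8 discs opened.

8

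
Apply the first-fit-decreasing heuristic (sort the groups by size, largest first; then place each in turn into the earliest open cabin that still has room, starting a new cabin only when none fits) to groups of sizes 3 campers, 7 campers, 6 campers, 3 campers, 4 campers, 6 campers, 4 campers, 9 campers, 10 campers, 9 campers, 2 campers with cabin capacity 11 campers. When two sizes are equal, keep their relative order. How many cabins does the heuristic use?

7

Sorted descending: 10, 9, 9, 7, 6, 6, 4, 4, 3, 3, 2.
  10 → cabin 1 (new)  [load 10/11]
  9 → cabin 2 (new)  [load 9/11]
  9 → cabin 3 (new)  [load 9/11]
  7 → cabin 4 (new)  [load 7/11]
  6 → cabin 5 (new)  [load 6/11]
  6 → cabin 6 (new)  [load 6/11]
  4 → cabin 4  [load 11/11]
  4 → cabin 5  [load 10/11]
  3 → cabin 6  [load 9/11]
  3 → cabin 7 (new)  [load 3/11]
  2 → cabin 2  [load 11/11]
7 cabins opened.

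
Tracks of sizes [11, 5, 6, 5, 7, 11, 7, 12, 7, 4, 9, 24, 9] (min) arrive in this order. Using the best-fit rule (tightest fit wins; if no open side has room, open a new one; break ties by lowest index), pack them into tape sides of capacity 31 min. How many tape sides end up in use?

  11 → side 1 (new)  [load 11/31]
  5 → side 1  [load 16/31]
  6 → side 1  [load 22/31]
  5 → side 1  [load 27/31]
  7 → side 2 (new)  [load 7/31]
  11 → side 2  [load 18/31]
  7 → side 2  [load 25/31]
  12 → side 3 (new)  [load 12/31]
  7 → side 3  [load 19/31]
  4 → side 1  [load 31/31]
  9 → side 3  [load 28/31]
  24 → side 4 (new)  [load 24/31]
  9 → side 5 (new)  [load 9/31]
5 tape sides opened.

5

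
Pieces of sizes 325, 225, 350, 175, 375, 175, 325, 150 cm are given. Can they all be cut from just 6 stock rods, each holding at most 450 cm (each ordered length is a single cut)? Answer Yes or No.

A valid assignment using 6 stock rods:
  stock rod 1: 375 = 375
  stock rod 2: 350 = 350
  stock rod 3: 325 = 325
  stock rod 4: 325 = 325
  stock rod 5: 225 + 175 = 400
  stock rod 6: 175 + 150 = 325
Every load is within 450 cm, so 6 stock rods suffice.

Yes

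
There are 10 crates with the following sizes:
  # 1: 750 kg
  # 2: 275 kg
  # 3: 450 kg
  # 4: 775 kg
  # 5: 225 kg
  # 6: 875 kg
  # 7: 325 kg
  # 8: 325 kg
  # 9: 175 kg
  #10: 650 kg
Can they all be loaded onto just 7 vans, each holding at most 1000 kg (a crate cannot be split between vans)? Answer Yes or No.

A valid assignment using 6 vans:
  van 1: 875 = 875
  van 2: 775 + 225 = 1000
  van 3: 750 + 175 = 925
  van 4: 650 + 325 = 975
  van 5: 450 + 325 = 775
  van 6: 275 = 275
That uses only 6 ≤ 7, so 7 vans are enough.

Yes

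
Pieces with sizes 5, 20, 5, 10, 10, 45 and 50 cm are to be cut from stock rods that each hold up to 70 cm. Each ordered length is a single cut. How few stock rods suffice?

3

Total = 50 + 45 + 20 + 10 + 10 + 5 + 5 = 145 cm.
Lower bound: ⌈145/70⌉ = 3 stock rods.
A packing using 3 stock rods:
  stock rod 1: 50 + 20 = 70
  stock rod 2: 45 + 10 + 10 + 5 = 70
  stock rod 3: 5 = 5
This matches the lower bound, so 3 is optimal.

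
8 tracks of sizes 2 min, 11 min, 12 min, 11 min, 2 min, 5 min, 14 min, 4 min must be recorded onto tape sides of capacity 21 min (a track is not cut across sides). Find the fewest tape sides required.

4

Total = 14 + 12 + 11 + 11 + 5 + 4 + 2 + 2 = 61 min.
Lower bound: ⌈61/21⌉ = 3 tape sides.
Also, 4 tracks each exceed 21/2 min, and no two of those can share a side, so at least 4 tape sides are needed.
A packing using 4 tape sides:
  side 1: 14 + 5 + 2 = 21
  side 2: 12 + 4 + 2 = 18
  side 3: 11 = 11
  side 4: 11 = 11
This matches the lower bound, so 4 is optimal.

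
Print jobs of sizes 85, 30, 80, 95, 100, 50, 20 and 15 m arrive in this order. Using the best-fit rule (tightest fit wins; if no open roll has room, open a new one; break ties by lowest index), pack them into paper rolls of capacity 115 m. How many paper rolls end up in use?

5

  85 → roll 1 (new)  [load 85/115]
  30 → roll 1  [load 115/115]
  80 → roll 2 (new)  [load 80/115]
  95 → roll 3 (new)  [load 95/115]
  100 → roll 4 (new)  [load 100/115]
  50 → roll 5 (new)  [load 50/115]
  20 → roll 3  [load 115/115]
  15 → roll 4  [load 115/115]
5 paper rolls opened.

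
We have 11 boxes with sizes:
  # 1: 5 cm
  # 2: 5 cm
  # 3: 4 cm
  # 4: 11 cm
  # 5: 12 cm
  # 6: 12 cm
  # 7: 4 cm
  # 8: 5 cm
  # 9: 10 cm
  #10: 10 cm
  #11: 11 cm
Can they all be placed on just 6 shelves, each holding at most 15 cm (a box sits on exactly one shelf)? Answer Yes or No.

No

Total = 89 cm; ⌈89/15⌉ = 6.
The bound of 6 does not rule out 6, but exhaustive search shows no assignment into 6 shelves of capacity 15 cm exists — the minimum is 7.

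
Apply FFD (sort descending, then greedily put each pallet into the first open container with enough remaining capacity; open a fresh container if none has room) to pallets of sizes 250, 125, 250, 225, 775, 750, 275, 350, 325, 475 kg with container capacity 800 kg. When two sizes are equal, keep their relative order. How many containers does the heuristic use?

5

Sorted descending: 775, 750, 475, 350, 325, 275, 250, 250, 225, 125.
  775 → container 1 (new)  [load 775/800]
  750 → container 2 (new)  [load 750/800]
  475 → container 3 (new)  [load 475/800]
  350 → container 4 (new)  [load 350/800]
  325 → container 3  [load 800/800]
  275 → container 4  [load 625/800]
  250 → container 5 (new)  [load 250/800]
  250 → container 5  [load 500/800]
  225 → container 5  [load 725/800]
  125 → container 4  [load 750/800]
5 containers opened.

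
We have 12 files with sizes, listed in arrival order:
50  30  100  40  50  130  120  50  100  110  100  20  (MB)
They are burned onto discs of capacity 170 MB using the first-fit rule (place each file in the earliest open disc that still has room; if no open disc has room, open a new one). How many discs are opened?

7

  50 → disc 1 (new)  [load 50/170]
  30 → disc 1  [load 80/170]
  100 → disc 2 (new)  [load 100/170]
  40 → disc 1  [load 120/170]
  50 → disc 1  [load 170/170]
  130 → disc 3 (new)  [load 130/170]
  120 → disc 4 (new)  [load 120/170]
  50 → disc 2  [load 150/170]
  100 → disc 5 (new)  [load 100/170]
  110 → disc 6 (new)  [load 110/170]
  100 → disc 7 (new)  [load 100/170]
  20 → disc 2  [load 170/170]
7 discs opened.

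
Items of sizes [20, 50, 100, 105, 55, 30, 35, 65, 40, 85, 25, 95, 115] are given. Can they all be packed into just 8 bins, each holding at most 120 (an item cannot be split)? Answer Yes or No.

Yes

A valid assignment using 7 bins:
  bin 1: 115 = 115
  bin 2: 105 = 105
  bin 3: 100 + 20 = 120
  bin 4: 95 + 25 = 120
  bin 5: 85 + 35 = 120
  bin 6: 65 + 55 = 120
  bin 7: 50 + 40 + 30 = 120
That uses only 7 ≤ 8, so 8 bins are enough.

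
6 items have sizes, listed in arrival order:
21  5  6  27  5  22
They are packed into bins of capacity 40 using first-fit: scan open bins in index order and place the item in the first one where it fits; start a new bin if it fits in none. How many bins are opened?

  21 → bin 1 (new)  [load 21/40]
  5 → bin 1  [load 26/40]
  6 → bin 1  [load 32/40]
  27 → bin 2 (new)  [load 27/40]
  5 → bin 1  [load 37/40]
  22 → bin 3 (new)  [load 22/40]
3 bins opened.

3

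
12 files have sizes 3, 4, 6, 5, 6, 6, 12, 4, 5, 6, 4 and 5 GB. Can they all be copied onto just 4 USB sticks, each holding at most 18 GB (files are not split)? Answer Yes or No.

A valid assignment using 4 USB sticks:
  USB stick 1: 12 + 6 = 18
  USB stick 2: 6 + 6 + 6 = 18
  USB stick 3: 5 + 5 + 5 + 3 = 18
  USB stick 4: 4 + 4 + 4 = 12
Every load is within 18 GB, so 4 USB sticks suffice.

Yes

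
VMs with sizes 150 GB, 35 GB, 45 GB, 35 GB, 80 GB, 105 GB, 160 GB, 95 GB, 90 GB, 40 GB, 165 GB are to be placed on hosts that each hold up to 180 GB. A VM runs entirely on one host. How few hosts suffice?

6

Total = 165 + 160 + 150 + 105 + 95 + 90 + 80 + 45 + 40 + 35 + 35 = 1000 GB.
Lower bound: ⌈1000/180⌉ = 6 hosts.
A packing using 6 hosts:
  host 1: 165 = 165
  host 2: 160 = 160
  host 3: 150 = 150
  host 4: 105 + 40 + 35 = 180
  host 5: 95 + 80 = 175
  host 6: 90 + 45 + 35 = 170
This matches the lower bound, so 6 is optimal.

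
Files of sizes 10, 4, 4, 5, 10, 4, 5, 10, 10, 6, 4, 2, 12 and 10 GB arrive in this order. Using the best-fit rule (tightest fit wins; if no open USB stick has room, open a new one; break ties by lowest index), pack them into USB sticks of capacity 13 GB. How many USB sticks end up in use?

9

  10 → USB stick 1 (new)  [load 10/13]
  4 → USB stick 2 (new)  [load 4/13]
  4 → USB stick 2  [load 8/13]
  5 → USB stick 2  [load 13/13]
  10 → USB stick 3 (new)  [load 10/13]
  4 → USB stick 4 (new)  [load 4/13]
  5 → USB stick 4  [load 9/13]
  10 → USB stick 5 (new)  [load 10/13]
  10 → USB stick 6 (new)  [load 10/13]
  6 → USB stick 7 (new)  [load 6/13]
  4 → USB stick 4  [load 13/13]
  2 → USB stick 1  [load 12/13]
  12 → USB stick 8 (new)  [load 12/13]
  10 → USB stick 9 (new)  [load 10/13]
9 USB sticks opened.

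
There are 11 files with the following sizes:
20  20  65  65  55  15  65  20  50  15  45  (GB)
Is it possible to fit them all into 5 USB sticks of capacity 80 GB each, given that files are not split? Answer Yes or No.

No

Total = 435 GB; ⌈435/80⌉ = 6.
At least 6 USB sticks are required, but only 5 are allowed.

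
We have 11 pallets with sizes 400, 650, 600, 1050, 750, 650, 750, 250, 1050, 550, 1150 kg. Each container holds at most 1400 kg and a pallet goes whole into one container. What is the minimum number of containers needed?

Total = 1150 + 1050 + 1050 + 750 + 750 + 650 + 650 + 600 + 550 + 400 + 250 = 7850 kg.
Lower bound: ⌈7850/1400⌉ = 6 containers.
A packing using 7 containers:
  container 1: 1150 + 250 = 1400
  container 2: 1050 = 1050
  container 3: 1050 = 1050
  container 4: 750 + 650 = 1400
  container 5: 750 + 650 = 1400
  container 6: 600 + 550 = 1150
  container 7: 400 = 400
No arrangement into 6 containers stays within capacity, so 7 is optimal.

7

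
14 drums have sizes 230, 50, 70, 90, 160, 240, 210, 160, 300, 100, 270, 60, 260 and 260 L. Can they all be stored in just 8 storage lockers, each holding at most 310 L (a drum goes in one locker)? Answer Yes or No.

Total = 2460 L; ⌈2460/310⌉ = 8.
9 drums each exceed half the capacity and cannot share a locker, forcing at least 9 storage lockers.
At least 9 storage lockers are required, but only 8 are allowed.

No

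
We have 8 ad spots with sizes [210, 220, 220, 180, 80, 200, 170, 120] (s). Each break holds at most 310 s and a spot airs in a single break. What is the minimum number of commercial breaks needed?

6

Total = 220 + 220 + 210 + 200 + 180 + 170 + 120 + 80 = 1400 s.
Lower bound: ⌈1400/310⌉ = 5 commercial breaks.
Also, 6 ad spots each exceed 155 s, and no two of those can share a break, so at least 6 commercial breaks are needed.
A packing using 6 commercial breaks:
  break 1: 220 + 80 = 300
  break 2: 220 = 220
  break 3: 210 = 210
  break 4: 200 = 200
  break 5: 180 + 120 = 300
  break 6: 170 = 170
This matches the lower bound, so 6 is optimal.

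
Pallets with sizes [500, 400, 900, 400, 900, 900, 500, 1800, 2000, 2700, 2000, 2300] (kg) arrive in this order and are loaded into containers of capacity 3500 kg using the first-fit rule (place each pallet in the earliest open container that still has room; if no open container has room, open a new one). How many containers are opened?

  500 → container 1 (new)  [load 500/3500]
  400 → container 1  [load 900/3500]
  900 → container 1  [load 1800/3500]
  400 → container 1  [load 2200/3500]
  900 → container 1  [load 3100/3500]
  900 → container 2 (new)  [load 900/3500]
  500 → container 2  [load 1400/3500]
  1800 → container 2  [load 3200/3500]
  2000 → container 3 (new)  [load 2000/3500]
  2700 → container 4 (new)  [load 2700/3500]
  2000 → container 5 (new)  [load 2000/3500]
  2300 → container 6 (new)  [load 2300/3500]
6 containers opened.

6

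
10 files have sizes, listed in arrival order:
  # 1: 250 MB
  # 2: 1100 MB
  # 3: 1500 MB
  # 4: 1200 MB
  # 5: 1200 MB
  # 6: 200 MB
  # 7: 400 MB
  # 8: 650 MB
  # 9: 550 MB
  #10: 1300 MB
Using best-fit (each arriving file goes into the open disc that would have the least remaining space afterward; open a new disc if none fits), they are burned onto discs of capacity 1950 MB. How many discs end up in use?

5

  250 → disc 1 (new)  [load 250/1950]
  1100 → disc 1  [load 1350/1950]
  1500 → disc 2 (new)  [load 1500/1950]
  1200 → disc 3 (new)  [load 1200/1950]
  1200 → disc 4 (new)  [load 1200/1950]
  200 → disc 2  [load 1700/1950]
  400 → disc 1  [load 1750/1950]
  650 → disc 3  [load 1850/1950]
  550 → disc 4  [load 1750/1950]
  1300 → disc 5 (new)  [load 1300/1950]
5 discs opened.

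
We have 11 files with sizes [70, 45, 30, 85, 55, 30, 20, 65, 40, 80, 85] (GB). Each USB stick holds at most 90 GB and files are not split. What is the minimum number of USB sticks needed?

Total = 85 + 85 + 80 + 70 + 65 + 55 + 45 + 40 + 30 + 30 + 20 = 605 GB.
Lower bound: ⌈605/90⌉ = 7 USB sticks.
A packing using 8 USB sticks:
  USB stick 1: 85 = 85
  USB stick 2: 85 = 85
  USB stick 3: 80 = 80
  USB stick 4: 70 + 20 = 90
  USB stick 5: 65 = 65
  USB stick 6: 55 + 30 = 85
  USB stick 7: 45 + 40 = 85
  USB stick 8: 30 = 30
No arrangement into 7 USB sticks stays within capacity, so 8 is optimal.

8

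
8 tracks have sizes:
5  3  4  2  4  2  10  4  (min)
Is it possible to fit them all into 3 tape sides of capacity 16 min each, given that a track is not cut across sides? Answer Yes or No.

Yes

A valid assignment using 3 tape sides:
  side 1: 10 + 5 = 15
  side 2: 4 + 4 + 4 + 3 = 15
  side 3: 2 + 2 = 4
Every load is within 16 min, so 3 tape sides suffice.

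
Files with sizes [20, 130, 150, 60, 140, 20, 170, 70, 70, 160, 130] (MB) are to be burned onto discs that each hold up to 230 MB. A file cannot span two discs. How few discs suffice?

6

Total = 170 + 160 + 150 + 140 + 130 + 130 + 70 + 70 + 60 + 20 + 20 = 1120 MB.
Lower bound: ⌈1120/230⌉ = 5 discs.
Also, 6 files each exceed 115 MB, and no two of those can share a disc, so at least 6 discs are needed.
A packing using 6 discs:
  disc 1: 170 + 60 = 230
  disc 2: 160 + 70 = 230
  disc 3: 150 + 70 = 220
  disc 4: 140 + 20 + 20 = 180
  disc 5: 130 = 130
  disc 6: 130 = 130
This matches the lower bound, so 6 is optimal.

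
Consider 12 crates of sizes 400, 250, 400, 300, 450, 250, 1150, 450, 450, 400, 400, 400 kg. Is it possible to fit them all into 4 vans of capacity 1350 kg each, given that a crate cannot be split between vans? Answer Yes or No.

No

Total = 5300 kg; ⌈5300/1350⌉ = 4.
The bound of 4 does not rule out 4, but exhaustive search shows no assignment into 4 vans of capacity 1350 kg exists — the minimum is 5.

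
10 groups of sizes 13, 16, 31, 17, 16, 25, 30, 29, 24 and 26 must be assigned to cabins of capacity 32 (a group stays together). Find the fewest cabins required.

Total = 31 + 30 + 29 + 26 + 25 + 24 + 17 + 16 + 16 + 13 = 227.
Lower bound: ⌈227/32⌉ = 8 cabins.
A packing using 8 cabins:
  cabin 1: 31 = 31
  cabin 2: 30 = 30
  cabin 3: 29 = 29
  cabin 4: 26 = 26
  cabin 5: 25 = 25
  cabin 6: 24 = 24
  cabin 7: 17 + 13 = 30
  cabin 8: 16 + 16 = 32
This matches the lower bound, so 8 is optimal.

8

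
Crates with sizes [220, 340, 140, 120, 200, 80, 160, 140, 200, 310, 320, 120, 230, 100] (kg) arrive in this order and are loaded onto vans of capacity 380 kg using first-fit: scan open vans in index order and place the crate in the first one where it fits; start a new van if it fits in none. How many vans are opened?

8

  220 → van 1 (new)  [load 220/380]
  340 → van 2 (new)  [load 340/380]
  140 → van 1  [load 360/380]
  120 → van 3 (new)  [load 120/380]
  200 → van 3  [load 320/380]
  80 → van 4 (new)  [load 80/380]
  160 → van 4  [load 240/380]
  140 → van 4  [load 380/380]
  200 → van 5 (new)  [load 200/380]
  310 → van 6 (new)  [load 310/380]
  320 → van 7 (new)  [load 320/380]
  120 → van 5  [load 320/380]
  230 → van 8 (new)  [load 230/380]
  100 → van 8  [load 330/380]
8 vans opened.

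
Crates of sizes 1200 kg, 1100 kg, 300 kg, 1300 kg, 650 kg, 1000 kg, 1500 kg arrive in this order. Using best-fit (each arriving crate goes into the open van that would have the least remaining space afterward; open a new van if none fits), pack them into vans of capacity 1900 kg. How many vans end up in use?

  1200 → van 1 (new)  [load 1200/1900]
  1100 → van 2 (new)  [load 1100/1900]
  300 → van 1  [load 1500/1900]
  1300 → van 3 (new)  [load 1300/1900]
  650 → van 2  [load 1750/1900]
  1000 → van 4 (new)  [load 1000/1900]
  1500 → van 5 (new)  [load 1500/1900]
5 vans opened.

5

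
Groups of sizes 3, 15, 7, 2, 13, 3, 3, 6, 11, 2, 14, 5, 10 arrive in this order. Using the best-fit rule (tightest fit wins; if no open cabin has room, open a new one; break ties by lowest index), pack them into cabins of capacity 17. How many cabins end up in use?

  3 → cabin 1 (new)  [load 3/17]
  15 → cabin 2 (new)  [load 15/17]
  7 → cabin 1  [load 10/17]
  2 → cabin 2  [load 17/17]
  13 → cabin 3 (new)  [load 13/17]
  3 → cabin 3  [load 16/17]
  3 → cabin 1  [load 13/17]
  6 → cabin 4 (new)  [load 6/17]
  11 → cabin 4  [load 17/17]
  2 → cabin 1  [load 15/17]
  14 → cabin 5 (new)  [load 14/17]
  5 → cabin 6 (new)  [load 5/17]
  10 → cabin 6  [load 15/17]
6 cabins opened.

6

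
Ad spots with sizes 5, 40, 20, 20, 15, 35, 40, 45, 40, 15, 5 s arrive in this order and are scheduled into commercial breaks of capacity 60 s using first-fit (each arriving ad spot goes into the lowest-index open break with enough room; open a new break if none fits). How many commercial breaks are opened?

6

  5 → break 1 (new)  [load 5/60]
  40 → break 1  [load 45/60]
  20 → break 2 (new)  [load 20/60]
  20 → break 2  [load 40/60]
  15 → break 1  [load 60/60]
  35 → break 3 (new)  [load 35/60]
  40 → break 4 (new)  [load 40/60]
  45 → break 5 (new)  [load 45/60]
  40 → break 6 (new)  [load 40/60]
  15 → break 2  [load 55/60]
  5 → break 2  [load 60/60]
6 commercial breaks opened.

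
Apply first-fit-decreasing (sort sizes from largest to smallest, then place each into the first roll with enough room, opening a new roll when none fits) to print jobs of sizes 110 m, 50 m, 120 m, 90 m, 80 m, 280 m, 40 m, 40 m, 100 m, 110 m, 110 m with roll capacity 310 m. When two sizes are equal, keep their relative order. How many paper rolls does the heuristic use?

Sorted descending: 280, 120, 110, 110, 110, 100, 90, 80, 50, 40, 40.
  280 → roll 1 (new)  [load 280/310]
  120 → roll 2 (new)  [load 120/310]
  110 → roll 2  [load 230/310]
  110 → roll 3 (new)  [load 110/310]
  110 → roll 3  [load 220/310]
  100 → roll 4 (new)  [load 100/310]
  90 → roll 3  [load 310/310]
  80 → roll 2  [load 310/310]
  50 → roll 4  [load 150/310]
  40 → roll 4  [load 190/310]
  40 → roll 4  [load 230/310]
4 paper rolls opened.

4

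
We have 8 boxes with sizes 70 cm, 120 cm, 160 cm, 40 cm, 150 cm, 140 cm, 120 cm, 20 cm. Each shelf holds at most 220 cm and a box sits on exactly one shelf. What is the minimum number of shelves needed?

5

Total = 160 + 150 + 140 + 120 + 120 + 70 + 40 + 20 = 820 cm.
Lower bound: ⌈820/220⌉ = 4 shelves.
Also, 5 boxes each exceed 110 cm, and no two of those can share a shelf, so at least 5 shelves are needed.
A packing using 5 shelves:
  shelf 1: 160 + 40 + 20 = 220
  shelf 2: 150 + 70 = 220
  shelf 3: 140 = 140
  shelf 4: 120 = 120
  shelf 5: 120 = 120
This matches the lower bound, so 5 is optimal.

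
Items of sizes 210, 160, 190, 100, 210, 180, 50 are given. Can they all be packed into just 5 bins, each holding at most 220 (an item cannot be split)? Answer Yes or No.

No

Total = 1100; ⌈1100/220⌉ = 5.
The bound of 5 does not rule out 5, but exhaustive search shows no assignment into 5 bins of capacity 220 exists — the minimum is 6.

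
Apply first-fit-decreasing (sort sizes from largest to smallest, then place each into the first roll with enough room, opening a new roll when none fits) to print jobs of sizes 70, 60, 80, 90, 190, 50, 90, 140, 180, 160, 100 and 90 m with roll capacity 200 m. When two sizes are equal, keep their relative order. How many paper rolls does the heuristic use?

7

Sorted descending: 190, 180, 160, 140, 100, 90, 90, 90, 80, 70, 60, 50.
  190 → roll 1 (new)  [load 190/200]
  180 → roll 2 (new)  [load 180/200]
  160 → roll 3 (new)  [load 160/200]
  140 → roll 4 (new)  [load 140/200]
  100 → roll 5 (new)  [load 100/200]
  90 → roll 5  [load 190/200]
  90 → roll 6 (new)  [load 90/200]
  90 → roll 6  [load 180/200]
  80 → roll 7 (new)  [load 80/200]
  70 → roll 7  [load 150/200]
  60 → roll 4  [load 200/200]
  50 → roll 7  [load 200/200]
7 paper rolls opened.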